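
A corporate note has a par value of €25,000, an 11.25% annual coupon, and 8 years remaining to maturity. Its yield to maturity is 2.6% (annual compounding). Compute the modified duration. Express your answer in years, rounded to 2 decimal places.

6.04 years

Periodic yield y = 0.026. First find Macaulay duration:
  t   CF        PV=CF/(1+0.026)^t    t·PV
  1     2,812.50     2,741.2281     2,741.2281
  2     2,812.50     2,671.7623     5,343.5245
  3     2,812.50     2,604.0568     7,812.1703
  4     2,812.50     2,538.0670    10,152.2681
  5     2,812.50     2,473.7495    12,368.7477
  6     2,812.50     2,411.0619    14,466.3716
  7     2,812.50     2,349.9629    16,449.7403
  8    27,812.50    22,649.6316   181,197.0526
  Σ                 40,439.5201   250,531.1033
P = 40,439.5201; Macaulay duration = 250,531.1033 / 40,439.5201 = 6.19520 years.
Modified duration = D_Mac / (1 + y) = 6.19520 / 1.026 = 6.03821 years.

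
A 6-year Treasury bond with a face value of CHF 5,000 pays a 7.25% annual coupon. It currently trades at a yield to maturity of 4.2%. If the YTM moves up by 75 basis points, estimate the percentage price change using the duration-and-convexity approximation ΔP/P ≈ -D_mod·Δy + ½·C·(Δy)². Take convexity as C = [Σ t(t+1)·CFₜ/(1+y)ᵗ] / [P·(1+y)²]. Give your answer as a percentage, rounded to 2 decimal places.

-3.62%

With y = 0.042:
  t   CF        PV=CF/(1+0.042)^t    t·PV        t(t+1)·PV
  1       362.50       347.8887       347.8887         695.7774
  2       362.50       333.8663       667.7326       2,003.1977
  3       362.50       320.4091       961.2273       3,844.9093
  4       362.50       307.4943     1,229.9774       6,149.8869
  5       362.50       295.1001     1,475.5007       8,853.0042
  6     5,362.50     4,189.4884    25,136.9304     175,958.5125
  Σ                  5,794.2470    29,819.2570     197,505.2880
P = 5,794.2470; D_Mac = 5.14636 yrs; D_mod = 4.93892 yrs; C = 31.39397.
Duration effect: -4.93892 × (+0.0075) = -0.037042
Convexity effect: 0.5 × 31.39397 × (0.0075)² = +0.0008830
ΔP/P ≈ -0.037042 + 0.0008830 = -0.036159 = -3.6159%.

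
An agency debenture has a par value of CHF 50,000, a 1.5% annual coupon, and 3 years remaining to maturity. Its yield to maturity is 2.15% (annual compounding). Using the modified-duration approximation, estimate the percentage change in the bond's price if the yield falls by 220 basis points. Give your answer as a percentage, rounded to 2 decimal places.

+6.37%

Periodic yield y = 0.0215. Modified duration first:
  t   CF        PV=CF/(1+0.0215)^t    t·PV
  1       750.00       734.2144       734.2144
  2       750.00       718.7610     1,437.5221
  3    50,750.00    47,612.4943   142,837.4829
  Σ                 49,065.4697   145,009.2193
P = 49,065.4697; D_Mac = 2.95542 yrs; D_mod = 2.95542/(1+0.0215) = 2.89322 yrs.
ΔP/P ≈ -D_mod · Δy = -2.89322 × (-0.022) = +0.063651 = +6.3651%.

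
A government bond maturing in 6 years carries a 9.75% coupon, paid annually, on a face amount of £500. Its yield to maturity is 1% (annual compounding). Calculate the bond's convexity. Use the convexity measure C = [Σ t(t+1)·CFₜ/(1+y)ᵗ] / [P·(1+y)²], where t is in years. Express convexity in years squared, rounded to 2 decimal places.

With y = 0.01:
  t   CF        PV=CF/(1+0.01)^t    t·PV        t(t+1)·PV
  1        48.75        48.2673        48.2673          96.5347
  2        48.75        47.7894        95.5789         286.7366
  3        48.75        47.3163       141.9488         567.7952
  4        48.75        46.8478       187.3912         936.9558
  5        48.75        46.3840       231.9198       1,391.5186
  6       548.75       516.9473     3,101.6839      21,711.7876
  Σ                    753.5521     3,806.7899      24,991.3284
P = 753.5521.
Convexity = Σ t(t+1)·PV / [P·(1+y)²] = 24,991.3284 / (753.5521 × 1.020100) = 32.51122.

32.51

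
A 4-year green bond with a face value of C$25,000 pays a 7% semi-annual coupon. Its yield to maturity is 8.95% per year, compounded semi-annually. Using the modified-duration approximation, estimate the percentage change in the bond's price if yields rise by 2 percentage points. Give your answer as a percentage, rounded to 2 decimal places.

-6.78%

Periodic yield y = 0.04475. Modified duration first:
  t   CF        PV=CF/(1+0.04475)^t    t·PV
  1       875.00       837.5209       837.5209
  2       875.00       801.6472     1,603.2944
  3       875.00       767.3101     2,301.9303
  4       875.00       734.4437     2,937.7750
  5       875.00       702.9852     3,514.9258
  6       875.00       672.8740     4,037.2442
  7       875.00       644.0527     4,508.3688
  8    25,875.00    18,229.7755   145,838.2039
  Σ                 23,390.6094   165,579.2633
P = 23,390.6094; D_Mac = 7.07888 half-year periods = 3.53944 yrs; D_mod = 3.53944/(1+0.04475) = 3.38783 yrs.
ΔP/P ≈ -D_mod · Δy = -3.38783 × (+0.02) = -0.067757 = -6.7757%.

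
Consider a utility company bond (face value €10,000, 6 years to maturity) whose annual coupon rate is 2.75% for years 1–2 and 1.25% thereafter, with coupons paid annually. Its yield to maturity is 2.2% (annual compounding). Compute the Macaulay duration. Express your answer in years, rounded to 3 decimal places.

Periodic yield y = 0.022. Discount each cash flow and weight by its year:
  t   CF        PV=CF/(1+0.022)^t    t·PV
  1       275.00       269.0802       269.0802
  2       275.00       263.2879       526.5758
  3       125.00       117.1001       351.3003
  4       125.00       114.5794       458.3175
  5       125.00       112.1129       560.5644
  6    10,125.00     8,885.6593    53,313.9558
  Σ                  9,761.8198    55,479.7941
Price P = Σ PV = 9,761.8198.
Macaulay duration = Σ(t·PV) / P = 55,479.7941 / 9,761.8198 = 5.68335 years.

5.683 years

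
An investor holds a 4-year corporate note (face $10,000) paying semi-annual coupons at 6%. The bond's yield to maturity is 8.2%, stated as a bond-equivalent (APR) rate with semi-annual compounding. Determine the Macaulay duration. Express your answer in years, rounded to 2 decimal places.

Periodic yield y = 0.041. Discount each cash flow and weight by its period:
  t   CF        PV=CF/(1+0.041)^t    t·PV
  1       300.00       288.1844       288.1844
  2       300.00       276.8342       553.6685
  3       300.00       265.9311       797.7932
  4       300.00       255.4573     1,021.8292
  5       300.00       245.3961     1,226.9804
  6       300.00       235.7311     1,414.3866
  7       300.00       226.4468     1,585.1275
  8    10,300.00     7,468.4657    59,747.7253
  Σ                  9,262.4467    66,635.6950
Price P = Σ PV = 9,262.4467.
Macaulay duration = Σ(t·PV) / P = 66,635.6950 / 9,262.4467 = 7.19418 half-year periods.
In years: 7.19418 / 2 = 3.59709 years.

3.60 years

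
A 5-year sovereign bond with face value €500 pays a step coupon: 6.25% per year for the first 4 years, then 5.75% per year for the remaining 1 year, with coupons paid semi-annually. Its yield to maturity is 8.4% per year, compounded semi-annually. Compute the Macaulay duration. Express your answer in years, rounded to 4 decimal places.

Periodic yield y = 0.042. Discount each cash flow and weight by its period:
  t   CF        PV=CF/(1+0.042)^t    t·PV
  1       15.625        14.9952        14.9952
  2       15.625        14.3908        28.7816
  3       15.625        13.8107        41.4322
  4       15.625        13.2541        53.0163
  5       15.625        12.7198        63.5992
  6       15.625        12.2071        73.2428
  7       15.625        11.7151        82.0057
  8       15.625        11.2429        89.9432
  9       14.375         9.9266        89.3390
  10     514.375       340.8809     3,408.8090
  Σ                    455.1432     3,945.1640
Price P = Σ PV = 455.1432.
Macaulay duration = Σ(t·PV) / P = 3,945.1640 / 455.1432 = 8.66796 half-year periods.
In years: 8.66796 / 2 = 4.33398 years.

4.3340 years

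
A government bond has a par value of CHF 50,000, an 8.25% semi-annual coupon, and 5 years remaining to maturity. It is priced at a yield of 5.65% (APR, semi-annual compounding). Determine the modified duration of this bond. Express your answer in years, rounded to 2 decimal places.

4.13 years

Periodic yield y = 0.02825. First find Macaulay duration:
  t   CF        PV=CF/(1+0.02825)^t    t·PV
  1     2,062.50     2,005.8352     2,005.8352
  2     2,062.50     1,950.7271     3,901.4542
  3     2,062.50     1,897.1331     5,691.3993
  4     2,062.50     1,845.0115     7,380.0461
  5     2,062.50     1,794.3219     8,971.6097
  6     2,062.50     1,745.0250    10,470.1499
  7     2,062.50     1,697.0824    11,879.5768
  8     2,062.50     1,650.4570    13,203.6559
  9     2,062.50     1,605.1126    14,446.0131
  10   52,062.50    39,403.7756   394,037.7558
  Σ                 55,594.4814   471,987.4960
P = 55,594.4814; Macaulay duration = 471,987.4960 / 55,594.4814 = 8.48983 half-year periods = 4.24491 years.
Modified duration = D_Mac / (1 + y) = 4.24491 / 1.02825 = 4.12829 years.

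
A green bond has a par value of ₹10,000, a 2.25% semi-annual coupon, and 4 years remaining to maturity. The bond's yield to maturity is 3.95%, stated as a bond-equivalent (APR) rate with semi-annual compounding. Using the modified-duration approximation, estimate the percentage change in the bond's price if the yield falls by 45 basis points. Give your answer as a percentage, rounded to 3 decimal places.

+1.695%

Periodic yield y = 0.01975. Modified duration first:
  t   CF        PV=CF/(1+0.01975)^t    t·PV
  1       112.50       110.3212       110.3212
  2       112.50       108.1845       216.3690
  3       112.50       106.0893       318.2678
  4       112.50       104.0346       416.1383
  5       112.50       102.0197       510.0984
  6       112.50       100.0438       600.2629
  7       112.50        98.1062       686.7435
  8    10,112.50     8,647.8634    69,182.9075
  Σ                  9,376.6626    72,041.1085
P = 9,376.6626; D_Mac = 7.68302 half-year periods = 3.84151 yrs; D_mod = 3.84151/(1+0.01975) = 3.76711 yrs.
ΔP/P ≈ -D_mod · Δy = -3.76711 × (-0.0045) = +0.016952 = +1.6952%.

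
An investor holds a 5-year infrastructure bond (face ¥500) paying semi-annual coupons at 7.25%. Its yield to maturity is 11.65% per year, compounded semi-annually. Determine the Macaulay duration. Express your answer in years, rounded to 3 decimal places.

4.202 years

Periodic yield y = 0.05825. Discount each cash flow and weight by its period:
  t   CF        PV=CF/(1+0.05825)^t    t·PV
  1       18.125        17.1273        17.1273
  2       18.125        16.1846        32.3692
  3       18.125        15.2937        45.8812
  4       18.125        14.4519        57.8076
  5       18.125        13.6564        68.2821
  6       18.125        12.9047        77.4283
  7       18.125        12.1944        85.3607
  8       18.125        11.5232        92.1853
  9       18.125        10.8889        98.0000
  10     518.125       294.1384     2,941.3843
  Σ                    418.3635     3,515.8260
Price P = Σ PV = 418.3635.
Macaulay duration = Σ(t·PV) / P = 3,515.8260 / 418.3635 = 8.40376 half-year periods.
In years: 8.40376 / 2 = 4.20188 years.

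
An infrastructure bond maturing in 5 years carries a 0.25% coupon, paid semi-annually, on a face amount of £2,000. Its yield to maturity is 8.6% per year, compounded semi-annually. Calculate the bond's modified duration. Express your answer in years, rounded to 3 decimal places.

Periodic yield y = 0.043. First find Macaulay duration:
  t   CF        PV=CF/(1+0.043)^t    t·PV
  1         2.50         2.3969         2.3969
  2         2.50         2.2981         4.5962
  3         2.50         2.2034         6.6101
  4         2.50         2.1125         8.4501
  5         2.50         2.0254        10.1272
  6         2.50         1.9419        11.6516
  7         2.50         1.8619        13.0331
  8         2.50         1.7851        14.2809
  9         2.50         1.7115        15.4037
  10    2,002.50     1,314.4057    13,144.0572
  Σ                  1,332.7425    13,230.6070
P = 1,332.7425; Macaulay duration = 13,230.6070 / 1,332.7425 = 9.92735 half-year periods = 4.96368 years.
Modified duration = D_Mac / (1 + y) = 4.96368 / 1.043 = 4.75904 years.

4.759 years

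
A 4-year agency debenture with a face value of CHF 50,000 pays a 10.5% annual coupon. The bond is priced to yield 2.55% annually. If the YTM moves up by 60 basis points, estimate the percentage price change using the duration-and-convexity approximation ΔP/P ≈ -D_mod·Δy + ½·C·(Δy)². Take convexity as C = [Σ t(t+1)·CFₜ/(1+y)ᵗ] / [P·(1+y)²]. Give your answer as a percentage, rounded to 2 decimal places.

-2.04%

With y = 0.0255:
  t   CF        PV=CF/(1+0.0255)^t    t·PV        t(t+1)·PV
  1     5,250.00     5,119.4539     5,119.4539      10,238.9078
  2     5,250.00     4,992.1540     9,984.3080      29,952.9240
  3     5,250.00     4,868.0195    14,604.0585      58,416.2340
  4    55,250.00    49,956.2262   199,824.9049     999,124.5243
  Σ                 64,935.8536   229,532.7253   1,097,732.5901
P = 64,935.8536; D_Mac = 3.53476 yrs; D_mod = 3.44687 yrs; C = 16.07462.
Duration effect: -3.44687 × (+0.006) = -0.020681
Convexity effect: 0.5 × 16.07462 × (0.006)² = +0.0002893
ΔP/P ≈ -0.020681 + 0.0002893 = -0.020392 = -2.0392%.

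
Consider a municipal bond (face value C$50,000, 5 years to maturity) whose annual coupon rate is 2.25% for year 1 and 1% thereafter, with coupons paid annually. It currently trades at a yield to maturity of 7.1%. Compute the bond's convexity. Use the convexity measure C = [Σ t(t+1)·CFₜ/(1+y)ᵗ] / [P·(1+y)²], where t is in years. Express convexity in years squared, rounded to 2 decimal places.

24.99

With y = 0.071:
  t   CF        PV=CF/(1+0.071)^t    t·PV        t(t+1)·PV
  1     1,125.00     1,050.4202     1,050.4202       2,100.8403
  2       500.00       435.9042       871.8084       2,615.4253
  3       500.00       407.0067     1,221.0202       4,884.0808
  4       500.00       380.0250     1,520.0998       7,600.4992
  5    50,500.00    35,838.0214   179,190.1068   1,075,140.6408
  Σ                 38,111.3774   183,853.4554   1,092,341.4863
P = 38,111.3774.
Convexity = Σ t(t+1)·PV / [P·(1+y)²] = 1,092,341.4863 / (38,111.3774 × 1.147041) = 24.98762.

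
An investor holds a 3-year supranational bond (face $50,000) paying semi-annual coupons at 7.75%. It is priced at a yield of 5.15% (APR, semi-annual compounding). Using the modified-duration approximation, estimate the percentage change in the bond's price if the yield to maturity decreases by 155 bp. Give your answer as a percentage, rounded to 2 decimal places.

Periodic yield y = 0.02575. Modified duration first:
  t   CF        PV=CF/(1+0.02575)^t    t·PV
  1     1,937.50     1,888.8618     1,888.8618
  2     1,937.50     1,841.4446     3,682.8892
  3     1,937.50     1,795.2178     5,385.6533
  4     1,937.50     1,750.1514     7,000.6054
  5     1,937.50     1,706.2163     8,531.0814
  6    51,937.50    44,589.4266   267,536.5594
  Σ                 53,571.3184   294,025.6506
P = 53,571.3184; D_Mac = 5.48849 half-year periods = 2.74425 yrs; D_mod = 2.74425/(1+0.02575) = 2.67535 yrs.
ΔP/P ≈ -D_mod · Δy = -2.67535 × (-0.0155) = +0.041468 = +4.1468%.

+4.15%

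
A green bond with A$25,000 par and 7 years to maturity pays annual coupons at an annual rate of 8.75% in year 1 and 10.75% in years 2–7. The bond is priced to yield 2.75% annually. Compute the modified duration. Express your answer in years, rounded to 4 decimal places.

Periodic yield y = 0.0275. First find Macaulay duration:
  t   CF        PV=CF/(1+0.0275)^t    t·PV
  1     2,187.50     2,128.9538     2,128.9538
  2     2,687.50     2,545.5686     5,091.1373
  3     2,687.50     2,477.4391     7,432.3172
  4     2,687.50     2,411.1329     9,644.5316
  5     2,687.50     2,346.6014    11,733.0069
  6     2,687.50     2,283.7970    13,702.7817
  7    27,687.50    22,898.7054   160,290.9378
  Σ                 37,092.1981   210,023.6662
P = 37,092.1981; Macaulay duration = 210,023.6662 / 37,092.1981 = 5.66221 years.
Modified duration = D_Mac / (1 + y) = 5.66221 / 1.0275 = 5.51066 years.

5.5107 years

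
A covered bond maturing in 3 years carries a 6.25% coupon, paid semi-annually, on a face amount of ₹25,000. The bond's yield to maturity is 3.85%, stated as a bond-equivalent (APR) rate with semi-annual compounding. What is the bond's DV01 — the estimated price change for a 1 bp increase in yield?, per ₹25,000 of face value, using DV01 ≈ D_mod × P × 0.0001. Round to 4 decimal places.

Periodic yield y = 0.01925.
  t   CF        PV=CF/(1+0.01925)^t    t·PV
  1       781.25       766.4950       766.4950
  2       781.25       752.0186     1,504.0372
  3       781.25       737.8157     2,213.4470
  4       781.25       723.8810     2,895.5238
  5       781.25       710.2094     3,551.0471
  6    25,781.25    22,994.2712   137,965.6273
  Σ                 26,684.6908   148,896.1774
P = 26,684.6908; D_Mac = 5.57984 half-year periods = 2.78992 yrs; D_mod = 2.73723 yrs.
DV01 ≈ 2.73723 × 26,684.6908 × 0.0001 = 7.304203.

₹7.3042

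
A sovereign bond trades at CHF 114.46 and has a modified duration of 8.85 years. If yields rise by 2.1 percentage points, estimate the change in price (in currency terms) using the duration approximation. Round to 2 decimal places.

Duration approximation: ΔP/P ≈ -D_mod · Δy = -8.85 × (+0.021) = -0.185850.
ΔP ≈ 114.46 × (-0.185850) = -21.272391.

-CHF 21.27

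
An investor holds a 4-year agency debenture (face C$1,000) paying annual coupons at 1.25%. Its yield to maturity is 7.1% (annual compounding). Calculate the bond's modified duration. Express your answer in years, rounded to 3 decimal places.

3.657 years

Periodic yield y = 0.071. First find Macaulay duration:
  t   CF        PV=CF/(1+0.071)^t    t·PV
  1        12.50        11.6713        11.6713
  2        12.50        10.8976        21.7952
  3        12.50        10.1752        30.5255
  4     1,012.50       769.5505     3,078.2022
  Σ                    802.2947     3,142.1942
P = 802.2947; Macaulay duration = 3,142.1942 / 802.2947 = 3.91651 years.
Modified duration = D_Mac / (1 + y) = 3.91651 / 1.071 = 3.65687 years.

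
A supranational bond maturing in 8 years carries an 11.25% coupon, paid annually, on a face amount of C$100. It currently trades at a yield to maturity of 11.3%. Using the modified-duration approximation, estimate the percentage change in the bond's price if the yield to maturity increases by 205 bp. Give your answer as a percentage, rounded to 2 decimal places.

Periodic yield y = 0.113. Modified duration first:
  t   CF        PV=CF/(1+0.113)^t    t·PV
  1        11.25        10.1078        10.1078
  2        11.25         9.0816        18.1632
  3        11.25         8.1596        24.4787
  4        11.25         7.3311        29.3246
  5        11.25         6.5868        32.9342
  6        11.25         5.9181        35.5085
  7        11.25         5.3172        37.2207
  8       111.25        47.2431       377.9451
  Σ                     99.7454       565.6828
P = 99.7454; D_Mac = 5.67127 yrs; D_mod = 5.67127/(1+0.113) = 5.09548 yrs.
ΔP/P ≈ -D_mod · Δy = -5.09548 × (+0.0205) = -0.104457 = -10.4457%.

-10.45%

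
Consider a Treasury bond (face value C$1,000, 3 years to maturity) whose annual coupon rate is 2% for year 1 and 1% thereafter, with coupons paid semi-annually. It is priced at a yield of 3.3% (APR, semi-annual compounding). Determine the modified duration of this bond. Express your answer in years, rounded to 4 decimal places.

2.8908 years

Periodic yield y = 0.0165. First find Macaulay duration:
  t   CF        PV=CF/(1+0.0165)^t    t·PV
  1        10.00         9.8377         9.8377
  2        10.00         9.6780        19.3560
  3         5.00         4.7604        14.2813
  4         5.00         4.6832        18.7327
  5         5.00         4.6072        23.0358
  6     1,005.00       911.0071     5,466.0426
  Σ                    944.5736     5,551.2861
P = 944.5736; Macaulay duration = 5,551.2861 / 944.5736 = 5.87703 half-year periods = 2.93851 years.
Modified duration = D_Mac / (1 + y) = 2.93851 / 1.0165 = 2.89082 years.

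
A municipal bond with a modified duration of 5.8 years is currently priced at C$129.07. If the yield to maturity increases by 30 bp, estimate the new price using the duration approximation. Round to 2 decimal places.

Duration approximation: ΔP/P ≈ -D_mod · Δy = -5.8 × (+0.003) = -0.017400.
New price ≈ 129.07 × (1 - 0.017400) = 126.824182.

C$126.82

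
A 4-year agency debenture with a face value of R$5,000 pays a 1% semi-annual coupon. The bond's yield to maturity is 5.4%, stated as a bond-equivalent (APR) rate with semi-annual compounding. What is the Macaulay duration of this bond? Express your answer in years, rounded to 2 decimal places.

3.92 years

Periodic yield y = 0.027. Discount each cash flow and weight by its period:
  t   CF        PV=CF/(1+0.027)^t    t·PV
  1        25.00        24.3427        24.3427
  2        25.00        23.7028        47.4055
  3        25.00        23.0796        69.2389
  4        25.00        22.4729        89.8914
  5        25.00        21.8820       109.4102
  6        25.00        21.3068       127.8405
  7        25.00        20.7466       145.2262
  8     5,025.00     4,060.4346    32,483.4766
  Σ                  4,217.9680    33,096.8321
Price P = Σ PV = 4,217.9680.
Macaulay duration = Σ(t·PV) / P = 33,096.8321 / 4,217.9680 = 7.84663 half-year periods.
In years: 7.84663 / 2 = 3.92331 years.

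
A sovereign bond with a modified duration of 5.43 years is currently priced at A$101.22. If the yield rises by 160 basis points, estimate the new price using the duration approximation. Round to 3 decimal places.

A$92.426

Duration approximation: ΔP/P ≈ -D_mod · Δy = -5.43 × (+0.016) = -0.086880.
New price ≈ 101.22 × (1 - 0.086880) = 92.4260064.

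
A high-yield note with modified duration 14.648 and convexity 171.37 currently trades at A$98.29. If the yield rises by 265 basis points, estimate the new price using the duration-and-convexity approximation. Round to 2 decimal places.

A$66.05

Duration effect: -D_mod·Δy = -14.648 × (+0.0265) = -0.388172
Convexity effect: ½·C·(Δy)² = 0.5 × 171.37 × (0.0265)² = +0.06017229125
ΔP/P ≈ -0.388172 + 0.06017229125 = -0.32799970875
New price ≈ 98.29 × (1 - 0.32799970875) = 66.0509086269625.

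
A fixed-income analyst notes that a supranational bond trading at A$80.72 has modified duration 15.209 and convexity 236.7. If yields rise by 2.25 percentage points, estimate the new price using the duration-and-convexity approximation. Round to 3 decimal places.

Duration effect: -D_mod·Δy = -15.209 × (+0.0225) = -0.3422025
Convexity effect: ½·C·(Δy)² = 0.5 × 236.7 × (0.0225)² = +0.0599146875
ΔP/P ≈ -0.3422025 + 0.0599146875 = -0.2822878125
New price ≈ 80.72 × (1 - 0.2822878125) = 57.933727775.

A$57.934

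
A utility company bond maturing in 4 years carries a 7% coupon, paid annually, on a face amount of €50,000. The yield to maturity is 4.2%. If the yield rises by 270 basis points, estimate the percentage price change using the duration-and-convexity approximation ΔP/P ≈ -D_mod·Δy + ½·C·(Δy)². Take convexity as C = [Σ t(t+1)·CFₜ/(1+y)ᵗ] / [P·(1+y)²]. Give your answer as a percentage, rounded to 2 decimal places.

-8.85%

With y = 0.042:
  t   CF        PV=CF/(1+0.042)^t    t·PV        t(t+1)·PV
  1     3,500.00     3,358.9251     3,358.9251       6,717.8503
  2     3,500.00     3,223.5366     6,447.0732      19,341.2196
  3     3,500.00     3,093.6052     9,280.8156      37,123.2623
  4    53,500.00    45,381.9242   181,527.6968     907,638.4842
  Σ                 55,057.9911   200,614.5108     970,820.8164
P = 55,057.9911; D_Mac = 3.64369 yrs; D_mod = 3.49683 yrs; C = 16.23990.
Duration effect: -3.49683 × (+0.027) = -0.094414
Convexity effect: 0.5 × 16.23990 × (0.027)² = +0.0059194
ΔP/P ≈ -0.094414 + 0.0059194 = -0.088495 = -8.8495%.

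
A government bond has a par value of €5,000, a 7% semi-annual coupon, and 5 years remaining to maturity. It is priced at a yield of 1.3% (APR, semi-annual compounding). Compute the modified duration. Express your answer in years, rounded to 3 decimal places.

4.368 years

Periodic yield y = 0.0065. First find Macaulay duration:
  t   CF        PV=CF/(1+0.0065)^t    t·PV
  1       175.00       173.8698       173.8698
  2       175.00       172.7470       345.4940
  3       175.00       171.6314       514.8942
  4       175.00       170.5230       682.0919
  5       175.00       169.4217       847.1087
  6       175.00       168.3276     1,009.9657
  7       175.00       167.2406     1,170.6839
  8       175.00       166.1605     1,329.2841
  9       175.00       165.0874     1,485.7870
  10    5,175.00     4,850.3442    48,503.4423
  Σ                  6,375.3533    56,062.6216
P = 6,375.3533; Macaulay duration = 56,062.6216 / 6,375.3533 = 8.79365 half-year periods = 4.39682 years.
Modified duration = D_Mac / (1 + y) = 4.39682 / 1.0065 = 4.36843 years.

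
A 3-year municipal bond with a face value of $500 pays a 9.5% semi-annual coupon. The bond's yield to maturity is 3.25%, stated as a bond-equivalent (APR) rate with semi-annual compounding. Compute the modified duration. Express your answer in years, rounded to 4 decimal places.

2.6652 years

Periodic yield y = 0.01625. First find Macaulay duration:
  t   CF        PV=CF/(1+0.01625)^t    t·PV
  1        23.75        23.3702        23.3702
  2        23.75        22.9965        45.9931
  3        23.75        22.6288        67.8865
  4        23.75        22.2670        89.0679
  5        23.75        21.9109       109.5547
  6       523.75       475.4673     2,852.8040
  Σ                    588.6408     3,188.6764
P = 588.6408; Macaulay duration = 3,188.6764 / 588.6408 = 5.41702 half-year periods = 2.70851 years.
Modified duration = D_Mac / (1 + y) = 2.70851 / 1.01625 = 2.66520 years.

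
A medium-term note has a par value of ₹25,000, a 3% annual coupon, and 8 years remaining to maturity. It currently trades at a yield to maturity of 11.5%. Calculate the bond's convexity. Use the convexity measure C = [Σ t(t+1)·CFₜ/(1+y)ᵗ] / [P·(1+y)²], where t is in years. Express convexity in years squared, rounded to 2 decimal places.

47.75

With y = 0.115:
  t   CF        PV=CF/(1+0.115)^t    t·PV        t(t+1)·PV
  1       750.00       672.6457       672.6457       1,345.2915
  2       750.00       603.2697     1,206.5394       3,619.6183
  3       750.00       541.0491     1,623.1472       6,492.5889
  4       750.00       485.2458     1,940.9832       9,704.9162
  5       750.00       435.1980     2,175.9902      13,055.9411
  6       750.00       390.3121     2,341.8728      16,393.1099
  7       750.00       350.0557     2,450.3901      19,603.1209
  8    25,750.00    10,778.9956    86,231.9647     776,087.6826
  Σ                 14,256.7718    98,643.5335     846,302.2694
P = 14,256.7718.
Convexity = Σ t(t+1)·PV / [P·(1+y)²] = 846,302.2694 / (14,256.7718 × 1.243225) = 47.74793.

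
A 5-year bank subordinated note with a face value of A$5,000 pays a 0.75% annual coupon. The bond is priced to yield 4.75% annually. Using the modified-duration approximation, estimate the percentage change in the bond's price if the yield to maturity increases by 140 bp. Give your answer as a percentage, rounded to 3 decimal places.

Periodic yield y = 0.0475. Modified duration first:
  t   CF        PV=CF/(1+0.0475)^t    t·PV
  1        37.50        35.7995        35.7995
  2        37.50        34.1762        68.3523
  3        37.50        32.6264        97.8792
  4        37.50        31.1469       124.5877
  5     5,037.50     3,994.3388    19,971.6941
  Σ                  4,128.0878    20,298.3128
P = 4,128.0878; D_Mac = 4.91712 yrs; D_mod = 4.91712/(1+0.0475) = 4.69415 yrs.
ΔP/P ≈ -D_mod · Δy = -4.69415 × (+0.014) = -0.065718 = -6.5718%.

-6.572%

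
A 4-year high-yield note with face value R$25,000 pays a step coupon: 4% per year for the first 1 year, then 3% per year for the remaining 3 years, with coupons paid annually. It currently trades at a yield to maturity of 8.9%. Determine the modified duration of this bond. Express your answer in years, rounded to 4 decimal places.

3.4664 years

Periodic yield y = 0.089. First find Macaulay duration:
  t   CF        PV=CF/(1+0.089)^t    t·PV
  1     1,000.00       918.2736       918.2736
  2       750.00       632.4199     1,264.8397
  3       750.00       580.7345     1,742.2035
  4    25,750.00    18,309.0459    73,236.1838
  Σ                 20,440.4739    77,161.5006
P = 20,440.4739; Macaulay duration = 77,161.5006 / 20,440.4739 = 3.77494 years.
Modified duration = D_Mac / (1 + y) = 3.77494 / 1.089 = 3.46643 years.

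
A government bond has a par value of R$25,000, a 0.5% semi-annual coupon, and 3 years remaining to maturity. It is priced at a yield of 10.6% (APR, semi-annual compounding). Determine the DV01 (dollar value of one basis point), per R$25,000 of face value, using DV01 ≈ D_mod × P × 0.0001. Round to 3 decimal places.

R$5.275

Periodic yield y = 0.053.
  t   CF        PV=CF/(1+0.053)^t    t·PV
  1        62.50        59.3542        59.3542
  2        62.50        56.3668       112.7336
  3        62.50        53.5297       160.5891
  4        62.50        50.8354       203.3417
  5        62.50        48.2768       241.3838
  6    25,062.50    18,384.5991   110,307.5943
  Σ                 18,652.9620   111,084.9968
P = 18,652.9620; D_Mac = 5.95535 half-year periods = 2.97768 yrs; D_mod = 2.82780 yrs.
DV01 ≈ 2.82780 × 18,652.9620 × 0.0001 = 5.274691.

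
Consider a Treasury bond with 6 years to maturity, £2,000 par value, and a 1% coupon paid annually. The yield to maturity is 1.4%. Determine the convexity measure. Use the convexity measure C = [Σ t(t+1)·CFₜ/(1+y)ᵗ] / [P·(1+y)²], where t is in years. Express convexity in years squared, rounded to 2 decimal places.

39.50

With y = 0.014:
  t   CF        PV=CF/(1+0.014)^t    t·PV        t(t+1)·PV
  1        20.00        19.7239        19.7239          39.4477
  2        20.00        19.4515        38.9031         116.7093
  3        20.00        19.1830        57.5489         230.1958
  4        20.00        18.9181        75.6725         378.3626
  5        20.00        18.6569        93.2847         559.7079
  6     2,020.00     1,858.3334    11,150.0006      78,050.0040
  Σ                  1,954.2669    11,435.1337      79,374.4273
P = 1,954.2669.
Convexity = Σ t(t+1)·PV / [P·(1+y)²] = 79,374.4273 / (1,954.2669 × 1.028196) = 39.50216.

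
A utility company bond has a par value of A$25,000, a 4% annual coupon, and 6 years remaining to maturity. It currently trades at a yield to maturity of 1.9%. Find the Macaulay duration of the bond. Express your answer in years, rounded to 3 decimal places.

Periodic yield y = 0.019. Discount each cash flow and weight by its year:
  t   CF        PV=CF/(1+0.019)^t    t·PV
  1     1,000.00       981.3543       981.3543
  2     1,000.00       963.0562     1,926.1124
  3     1,000.00       945.0993     2,835.2979
  4     1,000.00       927.4772     3,709.9090
  5     1,000.00       910.1838     4,550.9188
  6    26,000.00    23,223.5306   139,341.1833
  Σ                 27,950.7013   153,344.7757
Price P = Σ PV = 27,950.7013.
Macaulay duration = Σ(t·PV) / P = 153,344.7757 / 27,950.7013 = 5.48626 years.

5.486 years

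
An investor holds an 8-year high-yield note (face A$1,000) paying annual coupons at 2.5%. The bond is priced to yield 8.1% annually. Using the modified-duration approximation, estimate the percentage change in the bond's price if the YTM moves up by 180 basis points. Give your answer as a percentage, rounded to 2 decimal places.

-11.95%

Periodic yield y = 0.081. Modified duration first:
  t   CF        PV=CF/(1+0.081)^t    t·PV
  1        25.00        23.1267        23.1267
  2        25.00        21.3938        42.7877
  3        25.00        19.7908        59.3723
  4        25.00        18.3078        73.2314
  5        25.00        16.9360        84.6801
  6        25.00        15.6670        94.0020
  7        25.00        14.4931       101.4514
  8     1,025.00       549.6906     4,397.5248
  Σ                    679.4059     4,876.1765
P = 679.4059; D_Mac = 7.17712 yrs; D_mod = 7.17712/(1+0.081) = 6.63933 yrs.
ΔP/P ≈ -D_mod · Δy = -6.63933 × (+0.018) = -0.119508 = -11.9508%.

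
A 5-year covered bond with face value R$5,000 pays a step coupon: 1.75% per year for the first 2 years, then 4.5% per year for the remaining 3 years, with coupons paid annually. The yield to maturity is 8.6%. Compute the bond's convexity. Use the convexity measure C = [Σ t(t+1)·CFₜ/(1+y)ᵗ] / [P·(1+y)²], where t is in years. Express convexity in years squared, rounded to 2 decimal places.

With y = 0.086:
  t   CF        PV=CF/(1+0.086)^t    t·PV        t(t+1)·PV
  1        87.50        80.5709        80.5709         161.1418
  2        87.50        74.1905       148.3810         445.1431
  3       225.00       175.6682       527.0045       2,108.0179
  4       225.00       161.7570       647.0282       3,235.1410
  5     5,225.00     3,458.8933    17,294.4666     103,766.7998
  Σ                  3,951.0800    18,697.4512     109,716.2436
P = 3,951.0800.
Convexity = Σ t(t+1)·PV / [P·(1+y)²] = 109,716.2436 / (3,951.0800 × 1.179396) = 23.54482.

23.54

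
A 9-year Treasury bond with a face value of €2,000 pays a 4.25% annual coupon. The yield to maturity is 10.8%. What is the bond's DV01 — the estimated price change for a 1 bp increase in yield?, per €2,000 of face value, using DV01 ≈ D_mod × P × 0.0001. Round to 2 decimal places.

Periodic yield y = 0.108.
  t   CF        PV=CF/(1+0.108)^t    t·PV
  1        85.00        76.7148        76.7148
  2        85.00        69.2372       138.4744
  3        85.00        62.4884       187.4653
  4        85.00        56.3975       225.5900
  5        85.00        50.9003       254.5014
  6        85.00        45.9389       275.6333
  7        85.00        41.4611       290.2276
  8        85.00        37.4197       299.3580
  9     2,085.00       828.4155     7,455.7395
  Σ                  1,268.9734     9,203.7041
P = 1,268.9734; D_Mac = 7.25287 yrs; D_mod = 6.54592 yrs.
DV01 ≈ 6.54592 × 1,268.9734 × 0.0001 = 0.830659.

€0.83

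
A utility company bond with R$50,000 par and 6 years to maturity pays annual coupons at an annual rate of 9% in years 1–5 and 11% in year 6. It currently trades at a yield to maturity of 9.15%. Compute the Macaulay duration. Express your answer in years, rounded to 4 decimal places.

4.8987 years

Periodic yield y = 0.0915. Discount each cash flow and weight by its year:
  t   CF        PV=CF/(1+0.0915)^t    t·PV
  1     4,500.00     4,122.7668     4,122.7668
  2     4,500.00     3,777.1570     7,554.3139
  3     4,500.00     3,460.5194    10,381.5583
  4     4,500.00     3,170.4255    12,681.7020
  5     4,500.00     2,904.6500    14,523.2502
  6    55,500.00    32,820.9043   196,925.4258
  Σ                 50,256.4231   246,189.0171
Price P = Σ PV = 50,256.4231.
Macaulay duration = Σ(t·PV) / P = 246,189.0171 / 50,256.4231 = 4.89866 years.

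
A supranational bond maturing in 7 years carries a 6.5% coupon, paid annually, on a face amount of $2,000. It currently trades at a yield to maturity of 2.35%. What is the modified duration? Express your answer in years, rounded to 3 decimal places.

5.848 years

Periodic yield y = 0.0235. First find Macaulay duration:
  t   CF        PV=CF/(1+0.0235)^t    t·PV
  1       130.00       127.0151       127.0151
  2       130.00       124.0988       248.1976
  3       130.00       121.2495       363.7484
  4       130.00       118.4655       473.8621
  5       130.00       115.7455       578.7275
  6       130.00       113.0879       678.5276
  7     2,130.00     1,810.3589    12,672.5121
  Σ                  2,530.0213    15,142.5904
P = 2,530.0213; Macaulay duration = 15,142.5904 / 2,530.0213 = 5.98516 years.
Modified duration = D_Mac / (1 + y) = 5.98516 / 1.0235 = 5.84774 years.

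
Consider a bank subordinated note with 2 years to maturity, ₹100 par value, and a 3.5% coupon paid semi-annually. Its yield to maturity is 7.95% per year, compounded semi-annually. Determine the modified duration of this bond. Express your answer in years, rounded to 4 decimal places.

1.8720 years

Periodic yield y = 0.03975. First find Macaulay duration:
  t   CF        PV=CF/(1+0.03975)^t    t·PV
  1         1.75         1.6831         1.6831
  2         1.75         1.6188         3.2375
  3         1.75         1.5569         4.6706
  4       101.75        87.0600       348.2400
  Σ                     91.9187       357.8312
P = 91.9187; Macaulay duration = 357.8312 / 91.9187 = 3.89291 half-year periods = 1.94645 years.
Modified duration = D_Mac / (1 + y) = 1.94645 / 1.03975 = 1.87204 years.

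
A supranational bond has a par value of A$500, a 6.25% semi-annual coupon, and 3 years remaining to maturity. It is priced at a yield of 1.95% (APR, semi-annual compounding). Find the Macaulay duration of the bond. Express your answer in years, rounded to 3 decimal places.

Periodic yield y = 0.00975. Discount each cash flow and weight by its period:
  t   CF        PV=CF/(1+0.00975)^t    t·PV
  1       15.625        15.4741        15.4741
  2       15.625        15.3247        30.6494
  3       15.625        15.1767        45.5302
  4       15.625        15.0302        60.1208
  5       15.625        14.8851        74.4253
  6      515.625       486.4641     2,918.7846
  Σ                    562.3549     3,144.9845
Price P = Σ PV = 562.3549.
Macaulay duration = Σ(t·PV) / P = 3,144.9845 / 562.3549 = 5.59253 half-year periods.
In years: 5.59253 / 2 = 2.79626 years.

2.796 years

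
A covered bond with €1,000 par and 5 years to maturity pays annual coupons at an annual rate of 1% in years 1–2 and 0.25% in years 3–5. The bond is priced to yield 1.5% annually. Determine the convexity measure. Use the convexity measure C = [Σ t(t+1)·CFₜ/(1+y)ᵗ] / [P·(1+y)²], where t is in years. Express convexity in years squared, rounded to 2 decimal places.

With y = 0.015:
  t   CF        PV=CF/(1+0.015)^t    t·PV        t(t+1)·PV
  1        10.00         9.8522         9.8522          19.7044
  2        10.00         9.7066        19.4132          58.2397
  3         2.50         2.3908         7.1724          28.6895
  4         2.50         2.3555         9.4218          47.1092
  5     1,002.50       930.5810     4,652.9049      27,917.4293
  Σ                    954.8861     4,698.7646      28,071.1721
P = 954.8861.
Convexity = Σ t(t+1)·PV / [P·(1+y)²] = 28,071.1721 / (954.8861 × 1.030225) = 28.53494.

28.53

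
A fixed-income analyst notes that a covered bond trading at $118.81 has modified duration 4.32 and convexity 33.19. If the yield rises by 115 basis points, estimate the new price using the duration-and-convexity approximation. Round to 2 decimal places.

Duration effect: -D_mod·Δy = -4.32 × (+0.0115) = -0.049680
Convexity effect: ½·C·(Δy)² = 0.5 × 33.19 × (0.0115)² = +0.00219468875
ΔP/P ≈ -0.049680 + 0.00219468875 = -0.04748531125
New price ≈ 118.81 × (1 - 0.04748531125) = 113.1682701703875.

$113.17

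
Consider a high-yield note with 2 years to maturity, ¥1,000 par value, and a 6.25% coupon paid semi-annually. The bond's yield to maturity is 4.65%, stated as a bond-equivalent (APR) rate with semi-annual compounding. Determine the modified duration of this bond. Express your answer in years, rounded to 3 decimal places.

Periodic yield y = 0.02325. First find Macaulay duration:
  t   CF        PV=CF/(1+0.02325)^t    t·PV
  1        31.25        30.5399        30.5399
  2        31.25        29.8460        59.6921
  3        31.25        29.1679        87.5036
  4     1,031.25       940.6693     3,762.6770
  Σ                  1,030.2231     3,940.4126
P = 1,030.2231; Macaulay duration = 3,940.4126 / 1,030.2231 = 3.82481 half-year periods = 1.91241 years.
Modified duration = D_Mac / (1 + y) = 1.91241 / 1.02325 = 1.86895 years.

1.869 years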